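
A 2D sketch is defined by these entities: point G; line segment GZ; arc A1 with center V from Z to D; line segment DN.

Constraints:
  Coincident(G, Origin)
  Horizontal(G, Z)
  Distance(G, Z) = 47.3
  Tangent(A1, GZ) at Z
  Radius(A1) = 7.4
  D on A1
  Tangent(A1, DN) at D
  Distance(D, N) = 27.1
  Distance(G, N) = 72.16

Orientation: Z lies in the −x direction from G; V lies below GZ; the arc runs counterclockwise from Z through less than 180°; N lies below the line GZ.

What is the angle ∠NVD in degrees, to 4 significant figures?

74.73°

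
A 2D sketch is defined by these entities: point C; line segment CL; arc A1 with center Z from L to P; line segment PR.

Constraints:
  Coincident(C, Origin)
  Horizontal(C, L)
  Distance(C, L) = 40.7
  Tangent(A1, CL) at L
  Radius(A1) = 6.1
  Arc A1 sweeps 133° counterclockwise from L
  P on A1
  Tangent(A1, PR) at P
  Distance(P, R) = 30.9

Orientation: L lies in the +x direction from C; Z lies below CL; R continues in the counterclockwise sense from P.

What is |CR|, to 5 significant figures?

66.064

C is at the origin; C and L share the same y with |CL| = 40.7 and L on the +x side, so L = (40.700, 0.0000). The tangent condition forces ZL to be normal to CL, so Z = L + (0, -6.1) = (40.700, -6.1000). On A1, L sits at bearing 90° from Z; a 133° counterclockwise sweep puts P at bearing 223°, so P = Z + 6.1·(cos 223°, sin 223°) = (36.239, -10.260). A1 meets PR tangentially, so ZP is at right angles to PR, so PR runs along (−sin 223°, cos 223°); with |PR| = 30.9, R = (57.312, -32.859). Then |CR| = |R − C| = 66.064.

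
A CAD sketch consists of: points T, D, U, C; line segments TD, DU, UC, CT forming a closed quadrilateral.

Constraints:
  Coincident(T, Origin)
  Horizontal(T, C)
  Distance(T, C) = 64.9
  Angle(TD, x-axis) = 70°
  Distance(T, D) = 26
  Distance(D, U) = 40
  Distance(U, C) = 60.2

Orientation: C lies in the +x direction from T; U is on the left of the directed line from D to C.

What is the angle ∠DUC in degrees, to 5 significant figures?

71.974°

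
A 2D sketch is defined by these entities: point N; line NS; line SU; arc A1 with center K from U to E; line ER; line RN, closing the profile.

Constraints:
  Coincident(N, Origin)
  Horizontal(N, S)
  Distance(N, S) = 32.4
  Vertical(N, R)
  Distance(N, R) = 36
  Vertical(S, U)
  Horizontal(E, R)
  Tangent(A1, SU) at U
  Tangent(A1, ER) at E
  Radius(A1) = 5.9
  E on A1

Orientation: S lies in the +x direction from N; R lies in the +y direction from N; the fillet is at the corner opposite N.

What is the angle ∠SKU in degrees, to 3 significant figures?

78.9°

The virtual corner opposite N is at (32.4, 36.0). Since A1 is tangent to SU there, KU ⟂ SU and since A1 is tangent to ER there, KE ⟂ ER, with radius 5.9, so the center K sits 5.9 in from both sides at K = (26.5, 30.1). That places the tangent points at U = (32.4, 30.1) on SU and E = (26.5, 36.0) on ER. Then cos ∠SKU = KS·KU / (|KS||KU|), giving 78.9°.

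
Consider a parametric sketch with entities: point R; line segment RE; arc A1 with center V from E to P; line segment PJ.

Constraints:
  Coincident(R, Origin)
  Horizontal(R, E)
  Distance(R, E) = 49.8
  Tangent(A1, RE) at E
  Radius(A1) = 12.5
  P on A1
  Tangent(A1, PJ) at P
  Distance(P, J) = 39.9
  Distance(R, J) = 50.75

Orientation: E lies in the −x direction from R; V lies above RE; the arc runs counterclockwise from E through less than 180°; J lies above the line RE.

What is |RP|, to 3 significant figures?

39.0

Checks: |VP| = 12.50 ✓; ∠(VP, PJ) = 90.00° ✓; |PJ| = 39.90 ✓; |RJ| = 50.75 ✓.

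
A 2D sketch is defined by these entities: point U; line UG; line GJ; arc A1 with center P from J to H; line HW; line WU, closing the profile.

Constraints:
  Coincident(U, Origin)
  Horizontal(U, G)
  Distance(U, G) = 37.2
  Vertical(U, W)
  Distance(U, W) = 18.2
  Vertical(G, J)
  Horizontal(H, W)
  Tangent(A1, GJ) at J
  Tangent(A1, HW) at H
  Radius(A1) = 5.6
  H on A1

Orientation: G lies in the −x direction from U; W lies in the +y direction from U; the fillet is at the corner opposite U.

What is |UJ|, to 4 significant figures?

39.28

The virtual corner opposite U is at (-37.20, 18.20). Tangency of A1 to GJ means the radius PJ is perpendicular to GJ and tangency of A1 to HW means the radius PH is perpendicular to HW, with radius 5.6, so the center P sits 5.6 in from both sides at P = (-31.60, 12.60). That places the tangent points at J = (-37.20, 12.60) on GJ and H = (-31.60, 18.20) on HW. Then |UJ| = |J − U| = 39.28.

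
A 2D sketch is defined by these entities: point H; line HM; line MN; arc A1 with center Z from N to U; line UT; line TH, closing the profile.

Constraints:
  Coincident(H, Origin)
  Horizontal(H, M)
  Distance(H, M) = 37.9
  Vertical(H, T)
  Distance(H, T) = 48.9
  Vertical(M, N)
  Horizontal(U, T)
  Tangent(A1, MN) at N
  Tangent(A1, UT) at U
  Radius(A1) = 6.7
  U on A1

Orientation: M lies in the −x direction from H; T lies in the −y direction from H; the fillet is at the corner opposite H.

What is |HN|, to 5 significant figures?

56.721

H is at the origin; HM is horizontal with |HM| = 37.9 and M on the −x side, so M = (-37.900, 0.0000). HT is vertical with |HT| = 48.9 and T on the −y side, so T = (0.0000, -48.900). The virtual corner opposite H is at (-37.900, -48.900). The tangent condition forces ZN to be normal to MN and tangency of A1 to UT means the radius ZU is perpendicular to UT, with radius 6.7, so the center Z sits 6.7 in from both sides at Z = (-31.200, -42.200). That places the tangent points at N = (-37.900, -42.200) on MN and U = (-31.200, -48.900) on UT. Then |HN| = |N − H| = 56.721.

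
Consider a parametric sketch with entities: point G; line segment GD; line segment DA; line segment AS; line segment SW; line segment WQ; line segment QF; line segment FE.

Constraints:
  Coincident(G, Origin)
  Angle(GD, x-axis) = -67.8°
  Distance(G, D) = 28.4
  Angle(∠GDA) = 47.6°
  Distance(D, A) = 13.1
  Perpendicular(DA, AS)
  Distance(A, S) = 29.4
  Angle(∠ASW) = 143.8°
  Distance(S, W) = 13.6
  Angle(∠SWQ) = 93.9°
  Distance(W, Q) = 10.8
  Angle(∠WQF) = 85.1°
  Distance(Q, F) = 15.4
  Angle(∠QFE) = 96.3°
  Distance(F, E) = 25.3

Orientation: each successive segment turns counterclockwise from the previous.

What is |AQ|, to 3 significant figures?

38.6

G is at the origin; GD runs at -67.8° with length 28.4, so D = (10.7, -26.3). ∠GDA = 47.6° gives DA at 64.6° from the x-axis; with |DA| = 13.1, A = (16.3, -14.5). DA is perpendicular to AS, so AS runs at 155°; with |AS| = 29.4, S = (-10.2, -1.85). ∠ASW = 143.8° gives SW at -169° from the x-axis; with |SW| = 13.6, W = (-23.6, -4.40). ∠SWQ = 93.9° gives WQ at -83.1° from the x-axis; with |WQ| = 10.8, Q = (-22.3, -15.1). Then |AQ| = |Q − A| = 38.6.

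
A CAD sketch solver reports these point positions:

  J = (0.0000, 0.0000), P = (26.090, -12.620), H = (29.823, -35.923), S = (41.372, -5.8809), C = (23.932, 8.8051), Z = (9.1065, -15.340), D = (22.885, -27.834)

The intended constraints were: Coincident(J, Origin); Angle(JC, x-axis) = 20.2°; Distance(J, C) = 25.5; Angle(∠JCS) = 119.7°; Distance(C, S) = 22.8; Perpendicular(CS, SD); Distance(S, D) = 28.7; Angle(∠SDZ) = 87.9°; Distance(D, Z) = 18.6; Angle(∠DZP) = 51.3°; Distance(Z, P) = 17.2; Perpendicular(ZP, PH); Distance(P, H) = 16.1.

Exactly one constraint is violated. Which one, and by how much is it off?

Distance(P, H) = 16.1 — off by 7.50.

J = (0.00, 0.00) ✓; JC at 20.20° ✓; |JC| = 25.50 ✓; ∠JCS = 119.7° ✓; |CS| = 22.80 ✓; ∠(CS, SD) = 90.00° ✓; |SD| = 28.70 ✓; ∠SDZ = 87.90° ✓; |DZ| = 18.60 ✓; ∠DZP = 51.30° ✓; |ZP| = 17.20 ✓; ∠(ZP, PH) = 90.00° ✓; |PH| = 23.60 ✗.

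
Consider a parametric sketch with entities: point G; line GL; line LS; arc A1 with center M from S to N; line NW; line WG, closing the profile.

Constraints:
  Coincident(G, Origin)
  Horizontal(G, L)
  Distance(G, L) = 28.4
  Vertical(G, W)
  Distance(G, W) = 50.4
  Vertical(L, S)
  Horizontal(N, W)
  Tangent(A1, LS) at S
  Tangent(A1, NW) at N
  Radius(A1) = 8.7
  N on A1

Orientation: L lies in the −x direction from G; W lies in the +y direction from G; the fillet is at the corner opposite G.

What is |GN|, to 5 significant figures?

54.113

G is at the origin; GL is horizontal with |GL| = 28.4 and L on the −x side, so L = (-28.400, 0.0000). GW is vertical with |GW| = 50.4 and W on the +y side, so W = (0.0000, 50.400). The virtual corner opposite G is at (-28.400, 50.400). The tangent condition forces MS to be normal to LS and since A1 is tangent to NW there, MN ⟂ NW, with radius 8.7, so the center M sits 8.7 in from both sides at M = (-19.700, 41.700). That places the tangent points at S = (-28.400, 41.700) on LS and N = (-19.700, 50.400) on NW. Then |GN| = |N − G| = 54.113.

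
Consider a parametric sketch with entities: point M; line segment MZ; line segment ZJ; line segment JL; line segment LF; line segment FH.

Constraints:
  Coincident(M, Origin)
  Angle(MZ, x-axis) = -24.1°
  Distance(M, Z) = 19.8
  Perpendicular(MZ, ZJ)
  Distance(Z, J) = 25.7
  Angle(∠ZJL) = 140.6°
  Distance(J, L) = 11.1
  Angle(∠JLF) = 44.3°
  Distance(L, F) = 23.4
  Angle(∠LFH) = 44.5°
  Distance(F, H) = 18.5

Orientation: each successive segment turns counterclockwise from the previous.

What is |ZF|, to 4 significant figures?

14.21

∠ZJL = 140.6° gives JL at 105.3° from the x-axis; with |JL| = 11.1, L = (25.64, 26.08). ∠JLF = 44.3° gives LF at -119.0° from the x-axis; with |LF| = 23.4, F = (14.29, 5.615). Then |ZF| = |F − Z| = 14.21.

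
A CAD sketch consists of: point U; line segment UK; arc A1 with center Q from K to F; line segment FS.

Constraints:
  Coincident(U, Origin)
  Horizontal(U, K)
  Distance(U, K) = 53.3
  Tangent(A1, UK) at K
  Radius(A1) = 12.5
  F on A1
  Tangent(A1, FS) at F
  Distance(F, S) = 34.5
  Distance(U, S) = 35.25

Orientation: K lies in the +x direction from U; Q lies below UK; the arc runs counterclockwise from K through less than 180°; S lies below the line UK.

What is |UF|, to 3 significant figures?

44.4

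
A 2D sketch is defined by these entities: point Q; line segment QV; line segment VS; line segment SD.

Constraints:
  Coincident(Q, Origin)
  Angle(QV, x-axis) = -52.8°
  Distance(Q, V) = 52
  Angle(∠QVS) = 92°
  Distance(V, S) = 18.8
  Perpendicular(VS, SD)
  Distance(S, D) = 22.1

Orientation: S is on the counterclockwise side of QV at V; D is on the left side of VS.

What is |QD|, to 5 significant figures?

36.292

Q is at the origin; QV runs at -52.8° with length 52.0, so V = 52.0·(cos -52.8°, sin -52.8°) = (31.439, -41.420). ∠QVS = 92.0°, so VS runs at -52.8° + (180° − 92.0°) = 35.200° from the x-axis; with |VS| = 18.8, S = V + 18.8·(cos 35.200°, sin 35.200°) = (46.801, -30.583). The perpendicularity gives SD at right angles to VS; with |SD| = 22.1 on the left of VS, D = S + 22.1·(-0.57643, 0.81714) = (34.062, -12.524). Then |QD| = |D − Q| = 36.292.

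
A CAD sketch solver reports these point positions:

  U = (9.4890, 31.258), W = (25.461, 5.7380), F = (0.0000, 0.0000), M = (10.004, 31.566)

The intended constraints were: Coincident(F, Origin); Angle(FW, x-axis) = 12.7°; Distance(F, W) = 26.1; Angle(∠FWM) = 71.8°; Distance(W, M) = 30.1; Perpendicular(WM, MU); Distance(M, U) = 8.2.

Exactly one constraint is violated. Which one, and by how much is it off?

Distance(M, U) = 8.2 — off by 7.60.

F = (0.00, 0.00) ✓; FW at 12.70° ✓; |FW| = 26.10 ✓; ∠FWM = 71.80° ✓; |WM| = 30.10 ✓; ∠(WM, MU) = 89.98° ✓; |MU| = 0.6001 ✗.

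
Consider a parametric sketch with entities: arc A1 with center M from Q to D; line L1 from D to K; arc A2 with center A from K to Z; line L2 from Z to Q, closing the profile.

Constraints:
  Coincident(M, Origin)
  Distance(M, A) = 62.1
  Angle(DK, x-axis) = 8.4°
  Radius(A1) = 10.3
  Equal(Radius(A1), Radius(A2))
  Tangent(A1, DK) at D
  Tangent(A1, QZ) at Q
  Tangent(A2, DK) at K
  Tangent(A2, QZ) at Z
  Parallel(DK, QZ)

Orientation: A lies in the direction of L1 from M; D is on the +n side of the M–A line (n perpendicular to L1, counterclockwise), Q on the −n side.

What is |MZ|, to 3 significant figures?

62.9

Tangency of A1 to both parallel lines with radius 10.3 puts D and Q at M ± 10.3·n: D = (-1.50, 10.2), Q = (1.50, -10.2). Equal radii place K and Z the same way about A: K = A + 10.3·n = (59.9, 19.3), Z = A − 10.3·n = (62.9, -1.12). Then |MZ| = |Z − M| = 62.9.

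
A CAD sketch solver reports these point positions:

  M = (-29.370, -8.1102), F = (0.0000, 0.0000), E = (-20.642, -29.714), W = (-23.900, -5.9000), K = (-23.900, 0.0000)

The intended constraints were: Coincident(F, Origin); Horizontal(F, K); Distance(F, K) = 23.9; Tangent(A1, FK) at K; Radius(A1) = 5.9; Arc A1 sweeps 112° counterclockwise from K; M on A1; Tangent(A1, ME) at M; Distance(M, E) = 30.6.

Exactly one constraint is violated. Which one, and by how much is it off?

Distance(M, E) = 30.6 — off by 7.30.

F = (0.00, 0.00) ✓; F.y = 0.00, K.y = 0.00 ✓; |FK| = 23.90 ✓; ∠(WK, KF) = 90.00° ✓; |WK| = 5.900 ✓; bearing(W→M) − bearing(W→K) = 112.0° ✓; |WM| = 5.900 ✓; ∠(WM, ME) = 90.00° ✓; |ME| = 23.30 ✗.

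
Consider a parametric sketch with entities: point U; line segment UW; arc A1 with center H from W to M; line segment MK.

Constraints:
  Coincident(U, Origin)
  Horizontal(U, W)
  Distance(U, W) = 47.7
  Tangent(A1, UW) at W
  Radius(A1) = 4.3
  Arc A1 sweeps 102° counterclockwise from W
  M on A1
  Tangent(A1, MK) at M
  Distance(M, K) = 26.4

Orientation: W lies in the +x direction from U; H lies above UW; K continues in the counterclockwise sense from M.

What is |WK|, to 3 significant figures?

31.0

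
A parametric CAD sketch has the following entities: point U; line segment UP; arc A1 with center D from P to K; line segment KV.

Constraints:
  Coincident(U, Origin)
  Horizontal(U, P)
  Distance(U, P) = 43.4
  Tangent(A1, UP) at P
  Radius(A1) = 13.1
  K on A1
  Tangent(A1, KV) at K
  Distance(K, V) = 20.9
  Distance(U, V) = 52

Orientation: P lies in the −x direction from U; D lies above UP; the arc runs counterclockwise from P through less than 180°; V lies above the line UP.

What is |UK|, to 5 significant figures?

35.099

Checks: |DK| = 13.10 ✓; ∠(DK, KV) = 90.00° ✓; |KV| = 20.90 ✓; |UV| = 52.00 ✓.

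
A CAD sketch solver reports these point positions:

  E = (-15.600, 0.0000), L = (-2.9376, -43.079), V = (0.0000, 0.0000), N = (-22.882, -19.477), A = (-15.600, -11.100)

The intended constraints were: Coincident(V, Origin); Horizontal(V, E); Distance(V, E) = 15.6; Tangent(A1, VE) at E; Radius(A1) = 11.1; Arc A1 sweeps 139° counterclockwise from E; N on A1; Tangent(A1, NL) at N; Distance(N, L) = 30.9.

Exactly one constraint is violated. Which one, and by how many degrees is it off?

Tangent(A1, NL) at N — off by 8.80°.

V = (0.00, 0.00) ✓; V.y = 0.00, E.y = 0.00 ✓; |VE| = 15.60 ✓; ∠(AE, EV) = 90.00° ✓; |AE| = 11.10 ✓; bearing(A→N) − bearing(A→E) = 139.0° ✓; |AN| = 11.10 ✓; ∠(AN, NL) = 98.80° ✗; |NL| = 30.90 ✓.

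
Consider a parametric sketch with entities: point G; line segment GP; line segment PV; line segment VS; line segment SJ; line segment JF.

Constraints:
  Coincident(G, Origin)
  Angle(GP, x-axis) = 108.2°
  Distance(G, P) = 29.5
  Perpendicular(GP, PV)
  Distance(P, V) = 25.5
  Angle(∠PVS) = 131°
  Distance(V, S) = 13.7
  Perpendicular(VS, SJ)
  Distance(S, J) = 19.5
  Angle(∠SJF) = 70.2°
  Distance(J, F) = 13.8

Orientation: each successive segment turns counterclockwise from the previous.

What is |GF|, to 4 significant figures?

24.26

G is at the origin; GP runs at 108.2° with length 29.5, so P = (-9.214, 28.02). GP ⟂ PV, so PV runs at -161.8°; with |PV| = 25.5, V = (-33.44, 20.06). ∠PVS = 131.0° gives VS at -112.8° from the x-axis; with |VS| = 13.7, S = (-38.75, 7.430). VS is perpendicular to SJ, so SJ runs at -22.80°; with |SJ| = 19.5, J = (-20.77, -0.1264). ∠SJF = 70.2° gives JF at 87.00° from the x-axis; with |JF| = 13.8, F = (-20.05, 13.65). Then |GF| = |F − G| = 24.26.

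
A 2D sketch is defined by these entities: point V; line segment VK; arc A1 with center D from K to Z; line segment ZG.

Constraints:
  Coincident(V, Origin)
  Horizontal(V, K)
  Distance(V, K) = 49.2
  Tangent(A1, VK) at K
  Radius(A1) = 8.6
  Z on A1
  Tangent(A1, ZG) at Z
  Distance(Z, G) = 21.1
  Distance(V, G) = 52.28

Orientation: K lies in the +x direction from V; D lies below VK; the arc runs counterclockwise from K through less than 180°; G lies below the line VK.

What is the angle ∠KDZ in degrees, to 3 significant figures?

95.2°

Checks: |DZ| = 8.600 ✓; ∠(DZ, ZG) = 90.00° ✓; |ZG| = 21.10 ✓; |VG| = 52.28 ✓.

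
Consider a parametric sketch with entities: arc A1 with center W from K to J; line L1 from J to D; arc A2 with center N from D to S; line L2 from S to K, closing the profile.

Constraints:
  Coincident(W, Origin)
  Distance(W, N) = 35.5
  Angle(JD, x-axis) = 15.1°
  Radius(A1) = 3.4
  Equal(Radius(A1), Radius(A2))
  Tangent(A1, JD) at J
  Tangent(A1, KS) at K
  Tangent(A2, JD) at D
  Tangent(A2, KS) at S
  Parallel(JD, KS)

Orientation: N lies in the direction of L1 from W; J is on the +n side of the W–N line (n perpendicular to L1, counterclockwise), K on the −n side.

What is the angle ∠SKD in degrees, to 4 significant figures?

10.84°

Tangency of A1 to both parallel lines with radius 3.4 puts J and K at W ± 3.4·n: J = (-0.8857, 3.283), K = (0.8857, -3.283). Equal radii place D and S the same way about N: D = N + 3.4·n = (33.39, 12.53), S = N − 3.4·n = (35.16, 5.965). Then cos ∠SKD = KS·KD / (|KS||KD|), giving 10.84°.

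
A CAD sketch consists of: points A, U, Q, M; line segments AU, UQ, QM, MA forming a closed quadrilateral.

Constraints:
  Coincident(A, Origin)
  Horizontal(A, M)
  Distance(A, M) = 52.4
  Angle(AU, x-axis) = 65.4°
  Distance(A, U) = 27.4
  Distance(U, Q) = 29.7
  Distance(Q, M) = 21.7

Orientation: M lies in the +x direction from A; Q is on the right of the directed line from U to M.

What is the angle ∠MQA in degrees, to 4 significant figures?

169.0°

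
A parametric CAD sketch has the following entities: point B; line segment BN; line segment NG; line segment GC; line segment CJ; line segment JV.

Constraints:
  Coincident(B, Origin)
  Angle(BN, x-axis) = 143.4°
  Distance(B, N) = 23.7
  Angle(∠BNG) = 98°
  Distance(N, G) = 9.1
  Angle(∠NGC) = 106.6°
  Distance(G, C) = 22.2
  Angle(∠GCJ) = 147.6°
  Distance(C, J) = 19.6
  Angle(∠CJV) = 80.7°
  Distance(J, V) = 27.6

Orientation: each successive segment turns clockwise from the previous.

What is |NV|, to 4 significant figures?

32.09

B is at the origin; BN runs at 143.4° with length 23.7, so N = (-19.03, 14.13). ∠BNG = 98.0° gives NG at 61.40° from the x-axis; with |NG| = 9.1, G = (-14.67, 22.12). ∠NGC = 106.6° gives GC at -12.00° from the x-axis; with |GC| = 22.2, C = (7.044, 17.50). ∠GCJ = 147.6° gives CJ at -44.40° from the x-axis; with |CJ| = 19.6, J = (21.05, 3.791). ∠CJV = 80.7° gives JV at -143.7° from the x-axis; with |JV| = 27.6, V = (-1.196, -12.55). Then |NV| = |V − N| = 32.09.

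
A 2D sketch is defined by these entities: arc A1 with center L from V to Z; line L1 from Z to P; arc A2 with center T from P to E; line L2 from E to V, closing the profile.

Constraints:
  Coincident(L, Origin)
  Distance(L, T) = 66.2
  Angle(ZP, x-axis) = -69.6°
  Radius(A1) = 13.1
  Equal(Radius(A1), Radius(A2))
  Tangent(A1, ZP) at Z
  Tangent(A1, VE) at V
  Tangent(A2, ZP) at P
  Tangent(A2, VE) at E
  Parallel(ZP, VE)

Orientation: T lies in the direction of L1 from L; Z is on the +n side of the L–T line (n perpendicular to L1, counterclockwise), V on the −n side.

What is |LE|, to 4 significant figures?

67.48

The slot axis is L1's direction at -69.6°, so u = (cos -69.6°, sin -69.6°) = (0.3486, -0.9373) and n = (−sin -69.6°, cos -69.6°) = (0.9373, 0.3486). L is at the origin and T lies 66.2 along u from L, so T = 66.2·u = (23.08, -62.05). Tangency of A1 to both parallel lines with radius 13.1 puts Z and V at L ± 13.1·n: Z = (12.28, 4.566), V = (-12.28, -4.566). Equal radii place P and E the same way about T: P = T + 13.1·n = (35.35, -57.48), E = T − 13.1·n = (10.80, -66.61). Then |LE| = |E − L| = 67.48.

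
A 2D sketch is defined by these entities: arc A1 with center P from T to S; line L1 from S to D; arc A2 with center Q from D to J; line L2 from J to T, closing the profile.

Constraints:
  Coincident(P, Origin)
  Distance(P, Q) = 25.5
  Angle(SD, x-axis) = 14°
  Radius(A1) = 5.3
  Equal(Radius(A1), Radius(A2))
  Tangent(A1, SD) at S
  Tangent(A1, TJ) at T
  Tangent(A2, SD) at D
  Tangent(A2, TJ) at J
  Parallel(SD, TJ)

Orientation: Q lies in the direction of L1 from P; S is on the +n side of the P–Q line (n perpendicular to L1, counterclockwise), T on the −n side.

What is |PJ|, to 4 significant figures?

26.04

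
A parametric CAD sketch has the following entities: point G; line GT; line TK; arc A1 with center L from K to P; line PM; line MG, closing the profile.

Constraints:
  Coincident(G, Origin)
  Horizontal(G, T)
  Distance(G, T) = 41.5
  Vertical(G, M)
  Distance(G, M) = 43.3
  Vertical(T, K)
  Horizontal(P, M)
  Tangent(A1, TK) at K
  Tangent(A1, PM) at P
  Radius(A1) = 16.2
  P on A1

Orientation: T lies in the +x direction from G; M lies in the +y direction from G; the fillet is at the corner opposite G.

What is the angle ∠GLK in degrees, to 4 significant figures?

133.0°

G is at the origin; G and T share the same y with |GT| = 41.5 and T on the +x side, so T = (41.50, 0.000). GM is vertical with |GM| = 43.3 and M on the +y side, so M = (0.000, 43.30). The virtual corner opposite G is at (41.50, 43.30). The tangent condition forces LK to be normal to TK and A1 meets PM tangentially, so LP is at right angles to PM, with radius 16.2, so the center L sits 16.2 in from both sides at L = (25.30, 27.10). That places the tangent points at K = (41.50, 27.10) on TK and P = (25.30, 43.30) on PM. Then cos ∠GLK = LG·LK / (|LG||LK|), giving 133.0°.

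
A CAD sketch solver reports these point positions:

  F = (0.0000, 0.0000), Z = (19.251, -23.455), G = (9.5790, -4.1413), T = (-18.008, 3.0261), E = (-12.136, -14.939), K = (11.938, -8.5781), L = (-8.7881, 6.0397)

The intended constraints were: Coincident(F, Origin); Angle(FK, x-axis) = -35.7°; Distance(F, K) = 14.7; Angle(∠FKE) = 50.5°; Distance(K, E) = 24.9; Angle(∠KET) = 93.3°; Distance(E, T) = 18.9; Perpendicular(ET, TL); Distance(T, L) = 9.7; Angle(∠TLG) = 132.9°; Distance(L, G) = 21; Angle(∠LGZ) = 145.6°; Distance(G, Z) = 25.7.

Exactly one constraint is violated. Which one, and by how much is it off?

Distance(G, Z) = 25.7 — off by 4.10.

F = (0.00, 0.00) ✓; FK at -35.70° ✓; |FK| = 14.70 ✓; ∠FKE = 50.50° ✓; |KE| = 24.90 ✓; ∠KET = 93.30° ✓; |ET| = 18.90 ✓; ∠(ET, TL) = 90.00° ✓; |TL| = 9.700 ✓; ∠TLG = 132.9° ✓; |LG| = 21.00 ✓; ∠LGZ = 145.6° ✓; |GZ| = 21.60 ✗.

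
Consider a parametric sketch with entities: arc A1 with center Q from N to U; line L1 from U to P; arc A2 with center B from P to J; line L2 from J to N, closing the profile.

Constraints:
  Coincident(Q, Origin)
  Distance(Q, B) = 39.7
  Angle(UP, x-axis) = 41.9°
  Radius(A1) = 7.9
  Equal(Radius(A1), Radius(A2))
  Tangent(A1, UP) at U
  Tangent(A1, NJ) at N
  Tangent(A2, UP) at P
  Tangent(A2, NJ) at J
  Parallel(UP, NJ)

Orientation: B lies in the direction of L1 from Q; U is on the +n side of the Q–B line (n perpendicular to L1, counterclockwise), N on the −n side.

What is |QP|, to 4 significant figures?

40.48

The slot axis is L1's direction at 41.9°, so u = (cos 41.9°, sin 41.9°) = (0.7443, 0.6678) and n = (−sin 41.9°, cos 41.9°) = (-0.6678, 0.7443). Q is at the origin and B lies 39.7 along u from Q, so B = 39.7·u = (29.55, 26.51). Tangency of A1 to both parallel lines with radius 7.9 puts U and N at Q ± 7.9·n: U = (-5.276, 5.880), N = (5.276, -5.880). Equal radii place P and J the same way about B: P = B + 7.9·n = (24.27, 32.39), J = B − 7.9·n = (34.83, 20.63). Then |QP| = |P − Q| = 40.48.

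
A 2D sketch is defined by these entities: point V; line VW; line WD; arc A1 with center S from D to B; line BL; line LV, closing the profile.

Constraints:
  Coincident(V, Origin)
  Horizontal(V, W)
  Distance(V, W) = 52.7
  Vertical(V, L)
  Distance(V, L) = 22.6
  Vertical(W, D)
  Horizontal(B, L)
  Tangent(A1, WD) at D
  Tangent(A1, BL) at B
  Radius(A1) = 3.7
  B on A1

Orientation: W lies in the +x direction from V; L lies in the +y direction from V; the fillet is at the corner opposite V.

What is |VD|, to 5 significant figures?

55.987

The virtual corner opposite V is at (52.700, 22.600). A1 meets WD tangentially, so SD is at right angles to WD and the tangent condition forces SB to be normal to BL, with radius 3.7, so the center S sits 3.7 in from both sides at S = (49.000, 18.900). That places the tangent points at D = (52.700, 18.900) on WD and B = (49.000, 22.600) on BL. Then |VD| = |D − V| = 55.987.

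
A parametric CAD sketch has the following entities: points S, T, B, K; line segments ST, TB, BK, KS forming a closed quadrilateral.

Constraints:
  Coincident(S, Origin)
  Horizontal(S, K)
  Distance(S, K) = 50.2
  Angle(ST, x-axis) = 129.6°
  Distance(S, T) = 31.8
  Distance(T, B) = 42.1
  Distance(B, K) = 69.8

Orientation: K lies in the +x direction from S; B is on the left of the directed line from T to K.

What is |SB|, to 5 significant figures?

56.225

S is at the origin; SK is horizontal with |SK| = 50.2 and K in +x, so K = (50.2, 0). ST runs at 129.6° with |ST| = 31.8, so T = (-20.270, 24.502). B is determined by |TB| = 42.1 and |BK| = 69.8 together: it lies at the intersection of circle(T, 42.1) and circle(K, 69.8). With |TK| = 74.608, the foot of the radical line on TK is 16.531 from T and the perpendicular offset is √(42.1² − 16.531²) = 38.718. Taking the left-of-TK solution: B = (8.0601, 55.644).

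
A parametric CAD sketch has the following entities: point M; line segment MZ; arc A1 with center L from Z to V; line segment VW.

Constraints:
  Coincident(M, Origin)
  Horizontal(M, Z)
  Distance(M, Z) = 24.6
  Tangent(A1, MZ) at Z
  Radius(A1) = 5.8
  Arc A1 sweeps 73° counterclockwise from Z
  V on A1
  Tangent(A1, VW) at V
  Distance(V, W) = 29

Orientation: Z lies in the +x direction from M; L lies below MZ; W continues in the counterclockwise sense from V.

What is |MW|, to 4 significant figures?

33.55

On A1, Z sits at bearing 90° from L; a 73° counterclockwise sweep puts V at bearing 163°, so V = L + 5.8·(cos 163°, sin 163°) = (19.05, -4.104). Tangency of A1 to VW means the radius LV is perpendicular to VW, so VW runs along (−sin 163°, cos 163°); with |VW| = 29.0, W = (10.57, -31.84). Then |MW| = |W − M| = 33.55.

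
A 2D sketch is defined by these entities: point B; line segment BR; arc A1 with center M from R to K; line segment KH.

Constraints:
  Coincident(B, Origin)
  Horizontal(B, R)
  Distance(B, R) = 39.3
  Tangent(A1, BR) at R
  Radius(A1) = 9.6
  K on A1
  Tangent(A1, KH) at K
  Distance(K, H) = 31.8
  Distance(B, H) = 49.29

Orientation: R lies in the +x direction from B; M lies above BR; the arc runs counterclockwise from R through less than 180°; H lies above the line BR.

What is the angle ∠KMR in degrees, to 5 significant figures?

127.16°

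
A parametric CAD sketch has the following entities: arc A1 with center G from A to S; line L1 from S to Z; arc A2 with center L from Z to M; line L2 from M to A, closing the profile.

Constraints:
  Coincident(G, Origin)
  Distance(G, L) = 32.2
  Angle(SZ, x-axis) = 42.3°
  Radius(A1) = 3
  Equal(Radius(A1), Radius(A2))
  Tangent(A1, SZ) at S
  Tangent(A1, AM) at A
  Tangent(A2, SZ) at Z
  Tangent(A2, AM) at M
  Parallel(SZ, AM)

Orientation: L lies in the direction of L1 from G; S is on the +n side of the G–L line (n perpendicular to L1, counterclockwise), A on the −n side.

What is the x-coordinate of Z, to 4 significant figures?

21.80

The slot axis is L1's direction at 42.3°, so u = (cos 42.3°, sin 42.3°) = (0.7396, 0.6730) and n = (−sin 42.3°, cos 42.3°) = (-0.6730, 0.7396). G is at the origin and L lies 32.2 along u from G, so L = 32.2·u = (23.82, 21.67). Tangency of A1 to both parallel lines with radius 3.0 puts S and A at G ± 3.0·n: S = (-2.019, 2.219), A = (2.019, -2.219). Equal radii place Z and M the same way about L: Z = L + 3.0·n = (21.80, 23.89), M = L − 3.0·n = (25.84, 19.45). So Z.x = 21.80.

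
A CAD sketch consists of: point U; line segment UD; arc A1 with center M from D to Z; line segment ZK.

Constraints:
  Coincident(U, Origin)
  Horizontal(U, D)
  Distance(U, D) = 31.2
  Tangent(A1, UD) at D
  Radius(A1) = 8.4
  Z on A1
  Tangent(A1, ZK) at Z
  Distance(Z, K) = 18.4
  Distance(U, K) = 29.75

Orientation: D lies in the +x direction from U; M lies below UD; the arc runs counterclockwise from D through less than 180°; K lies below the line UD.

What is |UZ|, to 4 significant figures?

23.91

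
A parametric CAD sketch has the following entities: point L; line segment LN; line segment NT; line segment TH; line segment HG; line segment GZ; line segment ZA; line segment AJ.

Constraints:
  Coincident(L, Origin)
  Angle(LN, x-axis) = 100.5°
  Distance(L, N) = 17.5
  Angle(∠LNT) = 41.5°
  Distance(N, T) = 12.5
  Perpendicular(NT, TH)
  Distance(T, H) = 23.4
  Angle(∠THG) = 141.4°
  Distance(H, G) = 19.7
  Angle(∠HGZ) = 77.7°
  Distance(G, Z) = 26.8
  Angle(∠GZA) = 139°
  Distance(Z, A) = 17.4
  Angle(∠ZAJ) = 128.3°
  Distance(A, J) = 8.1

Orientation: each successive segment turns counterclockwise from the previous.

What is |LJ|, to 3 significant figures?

27.7

L is at the origin; LN runs at 100.5° with length 17.5, so N = (-3.19, 17.2). ∠LNT = 41.5° gives NT at -121° from the x-axis; with |NT| = 12.5, T = (-9.63, 6.49). NT is perpendicular to TH, so TH runs at -31.0°; with |TH| = 23.4, H = (10.4, -5.56). ∠THG = 141.4° gives HG at 7.60° from the x-axis; with |HG| = 19.7, G = (30.0, -2.95). ∠HGZ = 77.7° gives GZ at 110° from the x-axis; with |GZ| = 26.8, Z = (20.8, 22.2). ∠GZA = 139.0° gives ZA at 151° from the x-axis; with |ZA| = 17.4, A = (5.63, 30.7). ∠ZAJ = 128.3° gives AJ at -157° from the x-axis; with |AJ| = 8.1, J = (-1.85, 27.6). Then |LJ| = |J − L| = 27.7.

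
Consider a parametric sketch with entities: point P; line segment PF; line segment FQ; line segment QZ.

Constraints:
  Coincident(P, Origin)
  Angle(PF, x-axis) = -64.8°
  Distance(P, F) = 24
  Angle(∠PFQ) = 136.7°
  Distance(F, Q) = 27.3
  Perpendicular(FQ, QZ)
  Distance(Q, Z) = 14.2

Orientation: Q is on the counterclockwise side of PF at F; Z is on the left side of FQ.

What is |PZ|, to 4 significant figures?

44.82

P is at the origin; PF runs at -64.8° with length 24.0, so F = 24.0·(cos -64.8°, sin -64.8°) = (10.22, -21.72). ∠PFQ = 136.7°, so FQ runs at -64.8° + (180° − 136.7°) = -21.50° from the x-axis; with |FQ| = 27.3, Q = F + 27.3·(cos -21.50°, sin -21.50°) = (35.62, -31.72). FQ is perpendicular to QZ; with |QZ| = 14.2 on the left of FQ, Z = Q + 14.2·(0.3665, 0.9304) = (40.82, -18.51). Then |PZ| = |Z − P| = 44.82.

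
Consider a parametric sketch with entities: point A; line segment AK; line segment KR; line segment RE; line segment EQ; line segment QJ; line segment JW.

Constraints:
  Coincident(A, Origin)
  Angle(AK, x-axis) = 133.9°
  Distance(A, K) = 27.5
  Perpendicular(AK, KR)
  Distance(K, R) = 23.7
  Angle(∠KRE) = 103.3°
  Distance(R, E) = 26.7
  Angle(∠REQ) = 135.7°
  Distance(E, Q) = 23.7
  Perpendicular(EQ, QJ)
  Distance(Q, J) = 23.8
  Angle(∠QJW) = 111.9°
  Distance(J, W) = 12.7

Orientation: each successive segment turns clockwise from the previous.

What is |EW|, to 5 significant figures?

30.925

A is at the origin; AK runs at 133.9° with length 27.5, so K = (-19.069, 19.815). AK is perpendicular to KR, so KR runs at 43.900°; with |KR| = 23.7, R = (-1.9915, 36.249). ∠KRE = 103.3° gives RE at -32.800° from the x-axis; with |RE| = 26.7, E = (20.452, 21.785). ∠REQ = 135.7° gives EQ at -77.100° from the x-axis; with |EQ| = 23.7, Q = (25.743, -1.3167). EQ ⟂ QJ, so QJ runs at -167.10°; with |QJ| = 23.8, J = (2.5434, -6.6300). ∠QJW = 111.9° gives JW at 124.80° from the x-axis; with |JW| = 12.7, W = (-4.7047, 3.7986). Then |EW| = |W − E| = 30.925.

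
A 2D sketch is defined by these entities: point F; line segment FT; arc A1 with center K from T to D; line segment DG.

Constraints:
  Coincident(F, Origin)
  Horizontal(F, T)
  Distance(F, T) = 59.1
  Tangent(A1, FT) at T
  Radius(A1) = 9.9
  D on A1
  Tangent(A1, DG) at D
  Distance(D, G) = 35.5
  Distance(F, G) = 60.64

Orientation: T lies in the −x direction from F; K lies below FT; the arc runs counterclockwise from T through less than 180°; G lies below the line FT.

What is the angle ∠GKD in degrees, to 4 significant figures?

74.42°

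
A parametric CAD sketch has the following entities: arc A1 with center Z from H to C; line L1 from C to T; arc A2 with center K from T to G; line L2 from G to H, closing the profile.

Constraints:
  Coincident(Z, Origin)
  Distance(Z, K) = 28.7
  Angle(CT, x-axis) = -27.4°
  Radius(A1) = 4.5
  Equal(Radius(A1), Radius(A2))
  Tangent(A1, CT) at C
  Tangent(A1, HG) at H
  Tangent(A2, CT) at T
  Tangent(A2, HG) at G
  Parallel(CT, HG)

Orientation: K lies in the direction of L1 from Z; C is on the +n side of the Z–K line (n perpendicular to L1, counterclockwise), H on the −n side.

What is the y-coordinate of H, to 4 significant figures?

-3.995

Z is at the origin and K lies 28.7 along u from Z, so K = 28.7·u = (25.48, -13.21). Tangency of A1 to both parallel lines with radius 4.5 puts C and H at Z ± 4.5·n: C = (2.071, 3.995), H = (-2.071, -3.995). So H.y = -3.995.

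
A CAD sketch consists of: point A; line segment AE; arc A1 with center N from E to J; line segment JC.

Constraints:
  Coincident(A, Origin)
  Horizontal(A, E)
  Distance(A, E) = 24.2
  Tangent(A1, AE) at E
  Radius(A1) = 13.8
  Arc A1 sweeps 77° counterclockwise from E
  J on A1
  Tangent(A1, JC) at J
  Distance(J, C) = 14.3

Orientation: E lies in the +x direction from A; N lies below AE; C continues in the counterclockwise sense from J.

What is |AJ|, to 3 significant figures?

15.2

A is at the origin; A and E share the same y with |AE| = 24.2 and E on the +x side, so E = (24.2, 0.00). A1 meets AE tangentially, so NE is at right angles to AE, so N = E + (0, -13.8) = (24.2, -13.8). On A1, E sits at bearing 90° from N; a 77° counterclockwise sweep puts J at bearing 167°, so J = N + 13.8·(cos 167°, sin 167°) = (10.8, -10.7). Then |AJ| = |J − A| = 15.2.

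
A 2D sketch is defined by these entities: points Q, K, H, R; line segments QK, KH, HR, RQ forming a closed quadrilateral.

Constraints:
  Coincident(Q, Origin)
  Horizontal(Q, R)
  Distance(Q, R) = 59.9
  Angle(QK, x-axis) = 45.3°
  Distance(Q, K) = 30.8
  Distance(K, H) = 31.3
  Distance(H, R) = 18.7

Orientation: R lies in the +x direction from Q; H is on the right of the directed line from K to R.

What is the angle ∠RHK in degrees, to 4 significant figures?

121.5°

Checks: Q.y = 0.00, R.y = 0.00 ✓; |KH| = 31.30 ✓; |HR| = 18.70 ✓.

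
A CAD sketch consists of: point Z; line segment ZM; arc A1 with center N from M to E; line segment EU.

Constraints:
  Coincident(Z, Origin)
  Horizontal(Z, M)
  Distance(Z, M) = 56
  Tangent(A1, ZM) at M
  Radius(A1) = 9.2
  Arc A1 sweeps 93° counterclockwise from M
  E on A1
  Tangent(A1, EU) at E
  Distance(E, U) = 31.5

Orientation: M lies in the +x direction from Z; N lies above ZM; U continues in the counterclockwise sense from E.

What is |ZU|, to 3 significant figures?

75.7

On A1, M sits at bearing -90° from N; a 93° counterclockwise sweep puts E at bearing 3°, so E = N + 9.2·(cos 3°, sin 3°) = (65.2, 9.68). A1 meets EU tangentially, so NE is at right angles to EU, so EU runs along (−sin 3°, cos 3°); with |EU| = 31.5, U = (63.5, 41.1). Then |ZU| = |U − Z| = 75.7.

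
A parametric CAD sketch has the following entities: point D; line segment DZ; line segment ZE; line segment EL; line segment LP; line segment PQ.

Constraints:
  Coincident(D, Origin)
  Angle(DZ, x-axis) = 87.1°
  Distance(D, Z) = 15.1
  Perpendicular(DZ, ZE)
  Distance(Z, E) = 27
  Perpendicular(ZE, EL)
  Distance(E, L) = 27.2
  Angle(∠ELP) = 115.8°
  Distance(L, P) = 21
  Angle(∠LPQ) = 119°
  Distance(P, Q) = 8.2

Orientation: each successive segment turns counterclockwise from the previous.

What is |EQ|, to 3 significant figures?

40.7

D is at the origin; DZ runs at 87.1° with length 15.1, so Z = (0.764, 15.1). DZ is perpendicular to ZE, so ZE runs at 177°; with |ZE| = 27.0, E = (-26.2, 16.4). ZE ⟂ EL, so EL runs at -92.9°; with |EL| = 27.2, L = (-27.6, -10.7). ∠ELP = 115.8° gives LP at -28.7° from the x-axis; with |LP| = 21.0, P = (-9.16, -20.8). ∠LPQ = 119.0° gives PQ at 32.3° from the x-axis; with |PQ| = 8.2, Q = (-2.23, -16.4). Then |EQ| = |Q − E| = 40.7.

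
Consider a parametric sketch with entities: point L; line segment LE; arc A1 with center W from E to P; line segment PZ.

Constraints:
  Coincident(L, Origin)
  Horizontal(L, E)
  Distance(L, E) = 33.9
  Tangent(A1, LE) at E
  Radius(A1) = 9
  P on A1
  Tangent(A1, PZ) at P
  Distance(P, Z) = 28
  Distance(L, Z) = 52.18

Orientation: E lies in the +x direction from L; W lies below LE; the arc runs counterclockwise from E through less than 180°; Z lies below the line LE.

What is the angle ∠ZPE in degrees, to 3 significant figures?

125°

Checks: |WP| = 9.000 ✓; ∠(WP, PZ) = 90.00° ✓; |PZ| = 28.00 ✓; |LZ| = 52.18 ✓.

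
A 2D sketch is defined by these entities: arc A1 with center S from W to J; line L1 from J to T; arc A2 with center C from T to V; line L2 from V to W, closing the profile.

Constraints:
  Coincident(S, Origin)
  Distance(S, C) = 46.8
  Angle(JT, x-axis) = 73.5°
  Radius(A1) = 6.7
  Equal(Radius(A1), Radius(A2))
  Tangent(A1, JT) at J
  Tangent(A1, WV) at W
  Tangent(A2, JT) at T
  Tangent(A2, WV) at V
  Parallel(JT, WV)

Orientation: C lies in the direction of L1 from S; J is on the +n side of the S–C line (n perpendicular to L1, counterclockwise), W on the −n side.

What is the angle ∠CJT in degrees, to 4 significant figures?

8.147°

The slot axis is L1's direction at 73.5°, so u = (cos 73.5°, sin 73.5°) = (0.2840, 0.9588) and n = (−sin 73.5°, cos 73.5°) = (-0.9588, 0.2840). S is at the origin and C lies 46.8 along u from S, so C = 46.8·u = (13.29, 44.87). Tangency of A1 to both parallel lines with radius 6.7 puts J and W at S ± 6.7·n: J = (-6.424, 1.903), W = (6.424, -1.903). Equal radii place T and V the same way about C: T = C + 6.7·n = (6.868, 46.78), V = C − 6.7·n = (19.72, 42.97). Then cos ∠CJT = JC·JT / (|JC||JT|), giving 8.147°.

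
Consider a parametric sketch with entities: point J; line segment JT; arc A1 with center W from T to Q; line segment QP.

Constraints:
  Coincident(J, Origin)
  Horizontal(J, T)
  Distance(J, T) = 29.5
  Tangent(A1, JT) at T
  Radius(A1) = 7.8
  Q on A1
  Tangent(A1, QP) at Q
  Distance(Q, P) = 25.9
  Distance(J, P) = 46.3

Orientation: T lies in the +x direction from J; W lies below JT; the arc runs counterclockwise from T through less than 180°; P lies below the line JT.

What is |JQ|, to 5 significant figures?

24.411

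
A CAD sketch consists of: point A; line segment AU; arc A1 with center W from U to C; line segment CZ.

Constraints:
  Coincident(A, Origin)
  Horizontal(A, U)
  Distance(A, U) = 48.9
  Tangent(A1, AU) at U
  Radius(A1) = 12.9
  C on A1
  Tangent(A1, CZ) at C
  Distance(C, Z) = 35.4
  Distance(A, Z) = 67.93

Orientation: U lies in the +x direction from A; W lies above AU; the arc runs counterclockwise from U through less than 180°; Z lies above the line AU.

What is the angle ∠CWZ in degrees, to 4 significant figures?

69.98°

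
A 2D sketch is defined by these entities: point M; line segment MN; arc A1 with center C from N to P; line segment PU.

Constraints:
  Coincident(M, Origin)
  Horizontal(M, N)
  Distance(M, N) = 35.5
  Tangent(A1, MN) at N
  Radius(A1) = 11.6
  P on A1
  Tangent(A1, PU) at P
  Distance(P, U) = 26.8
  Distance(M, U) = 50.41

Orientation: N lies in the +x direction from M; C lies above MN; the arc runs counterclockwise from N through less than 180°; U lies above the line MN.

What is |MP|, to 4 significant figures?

48.62

Checks: |CP| = 11.60 ✓; ∠(CP, PU) = 90.00° ✓; |PU| = 26.80 ✓; |MU| = 50.41 ✓.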